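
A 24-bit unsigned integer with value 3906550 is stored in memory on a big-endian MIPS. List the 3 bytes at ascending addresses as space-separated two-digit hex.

3B 9B F6

3906550 in hexadecimal, padded to 24 bits, is 0x3B9BF6.
Split into bytes (most-significant first): 3B 9B F6.
In big-endian order the high byte comes first in memory.
So the memory order matches the most-significant-first order: 3B 9B F6.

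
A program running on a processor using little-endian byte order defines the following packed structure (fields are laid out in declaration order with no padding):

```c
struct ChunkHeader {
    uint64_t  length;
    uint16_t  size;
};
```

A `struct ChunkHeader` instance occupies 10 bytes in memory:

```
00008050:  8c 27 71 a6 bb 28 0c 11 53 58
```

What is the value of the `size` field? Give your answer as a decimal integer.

`size` follows `length` (8 bytes), so it starts at byte offset 8 and occupies 2 bytes.
Bytes at offsets 8..9: 53 58.
Little-endian: lowest address holds the least-significant byte.
Reassemble most-significant byte first: 58 53 → 0x5853.
0x5853 = 22611.

22611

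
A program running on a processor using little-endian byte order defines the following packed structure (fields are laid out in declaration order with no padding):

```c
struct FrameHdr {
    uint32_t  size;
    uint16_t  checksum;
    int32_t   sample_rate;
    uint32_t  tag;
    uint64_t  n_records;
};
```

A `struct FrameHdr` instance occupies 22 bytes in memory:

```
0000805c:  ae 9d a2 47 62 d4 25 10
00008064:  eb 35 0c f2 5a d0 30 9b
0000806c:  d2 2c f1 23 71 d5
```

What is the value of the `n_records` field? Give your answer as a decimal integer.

`n_records` follows `size` (4 B), `checksum` (2 B), `sample_rate` (4 B), `tag` (4 B), so it starts at offset 4 + 2 + 4 + 4 = 14 and occupies 8 bytes.
Bytes at offsets 14..21: 30 9B D2 2C F1 23 71 D5.
In little-endian order the low byte comes first in memory.
Reassemble most-significant byte first: D5 71 23 F1 2C D2 9B 30 → 0xD57123F12CD29B30.
0xD57123F12CD29B30 = 15380113721193044784.

15380113721193044784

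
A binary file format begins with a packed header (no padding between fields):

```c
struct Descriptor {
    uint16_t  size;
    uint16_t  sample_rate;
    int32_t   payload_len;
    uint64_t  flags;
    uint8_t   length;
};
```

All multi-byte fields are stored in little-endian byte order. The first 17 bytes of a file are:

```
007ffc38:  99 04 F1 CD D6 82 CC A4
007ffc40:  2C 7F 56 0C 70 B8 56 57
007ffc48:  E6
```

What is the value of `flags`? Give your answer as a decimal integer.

`flags` follows `size` (2 B), `sample_rate` (2 B), `payload_len` (4 B), so it starts at offset 2 + 2 + 4 = 8 and occupies 8 bytes.
Bytes at offsets 8..15: 2C 7F 56 0C 70 B8 56 57.
Little-endian: lowest address holds the least-significant byte.
Reassemble most-significant byte first: 57 56 B8 70 0C 56 7F 2C → 0x5756B8700C567F2C.
0x5756B8700C567F2C = 6293420320679690028.

6293420320679690028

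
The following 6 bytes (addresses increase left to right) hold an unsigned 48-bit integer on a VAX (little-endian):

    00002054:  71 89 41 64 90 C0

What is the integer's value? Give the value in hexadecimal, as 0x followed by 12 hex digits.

0xC09064418971

Little-endian: lowest address holds the least-significant byte.
Reassemble most-significant byte first: C0 90 64 41 89 71 → 0xC09064418971.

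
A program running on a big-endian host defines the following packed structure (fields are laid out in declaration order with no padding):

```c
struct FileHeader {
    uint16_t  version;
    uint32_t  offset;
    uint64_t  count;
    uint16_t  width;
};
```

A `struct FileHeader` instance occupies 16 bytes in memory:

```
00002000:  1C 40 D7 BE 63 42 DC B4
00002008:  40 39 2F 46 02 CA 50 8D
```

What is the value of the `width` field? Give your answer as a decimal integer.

20621

`width` follows `version` (2 B), `offset` (4 B), `count` (8 B), so it starts at offset 2 + 4 + 8 = 14 and occupies 2 bytes.
Bytes at offsets 14..15: 50 8D.
In big-endian order the high byte comes first in memory.
The bytes are already most-significant first: 0x508D.
0x508D = 20621.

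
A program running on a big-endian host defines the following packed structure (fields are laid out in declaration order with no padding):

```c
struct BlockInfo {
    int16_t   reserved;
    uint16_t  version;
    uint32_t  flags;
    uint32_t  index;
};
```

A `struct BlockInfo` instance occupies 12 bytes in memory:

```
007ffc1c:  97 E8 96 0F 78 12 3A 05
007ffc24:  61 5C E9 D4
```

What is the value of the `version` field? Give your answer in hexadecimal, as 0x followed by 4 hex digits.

`version` follows `reserved` (2 bytes), so it starts at byte offset 2 and occupies 2 bytes.
Bytes at offsets 2..3: 96 0F.
Big-endian: lowest address holds the most-significant byte.
The bytes are already most-significant first: 0x960F.

0x960F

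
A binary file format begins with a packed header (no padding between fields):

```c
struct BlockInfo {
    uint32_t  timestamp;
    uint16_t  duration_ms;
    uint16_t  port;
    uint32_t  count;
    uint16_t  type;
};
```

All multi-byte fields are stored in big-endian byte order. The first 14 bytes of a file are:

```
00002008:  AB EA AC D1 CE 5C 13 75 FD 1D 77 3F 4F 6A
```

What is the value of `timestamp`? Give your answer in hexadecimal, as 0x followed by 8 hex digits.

`timestamp` is the first field, at byte offset 0, occupying 4 bytes.
Bytes at offsets 0..3: AB EA AC D1.
In big-endian order the high byte comes first in memory.
The bytes are already most-significant first: 0xABEAACD1.

0xABEAACD1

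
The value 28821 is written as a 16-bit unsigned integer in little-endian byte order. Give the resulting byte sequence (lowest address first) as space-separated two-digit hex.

95 70

28821 in hexadecimal, padded to 16 bits, is 0x7095.
Split into bytes (most-significant first): 70 95.
Little-endian stores the least-significant byte at the lowest address.
So at ascending addresses the bytes are 95 70.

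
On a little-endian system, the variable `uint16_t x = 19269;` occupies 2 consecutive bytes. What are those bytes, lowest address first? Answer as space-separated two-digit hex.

19269 in hexadecimal, padded to 16 bits, is 0x4B45.
Split into bytes (most-significant first): 4B 45.
Little-endian stores the least-significant byte at the lowest address.
So at ascending addresses the bytes are 45 4B.

45 4B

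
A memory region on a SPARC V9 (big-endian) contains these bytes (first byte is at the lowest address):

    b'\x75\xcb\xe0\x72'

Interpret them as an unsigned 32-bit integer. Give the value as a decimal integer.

Big-endian stores the most-significant byte at the lowest address.
The bytes are already most-significant first: 0x75CBE072.
0x75CBE072 = 1976295538.

1976295538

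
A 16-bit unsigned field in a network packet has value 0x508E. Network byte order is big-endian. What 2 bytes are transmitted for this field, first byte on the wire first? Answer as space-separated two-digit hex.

50 8E

Split into bytes (most-significant first): 50 8E.
In big-endian order the high byte comes first in memory.
So the memory order matches the most-significant-first order: 50 8E.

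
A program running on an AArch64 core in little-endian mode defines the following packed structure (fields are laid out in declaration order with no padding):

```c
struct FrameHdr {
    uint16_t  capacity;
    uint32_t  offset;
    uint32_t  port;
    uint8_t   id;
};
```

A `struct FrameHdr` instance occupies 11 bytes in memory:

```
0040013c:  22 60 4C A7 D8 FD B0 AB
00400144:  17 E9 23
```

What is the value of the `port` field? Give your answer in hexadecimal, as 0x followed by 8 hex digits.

0xE917ABB0

`port` follows `capacity` (2 B), `offset` (4 B), so it starts at offset 2 + 4 = 6 and occupies 4 bytes.
Bytes at offsets 6..9: B0 AB 17 E9.
In little-endian order the low byte comes first in memory.
Reassemble most-significant byte first: E9 17 AB B0 → 0xE917ABB0.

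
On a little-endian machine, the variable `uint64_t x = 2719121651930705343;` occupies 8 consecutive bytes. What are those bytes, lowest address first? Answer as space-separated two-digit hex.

BF 2D 67 64 BC 42 BC 25

2719121651930705343 in hexadecimal, padded to 64 bits, is 0x25BC42BC64672DBF.
Split into bytes (most-significant first): 25 BC 42 BC 64 67 2D BF.
Little-endian: lowest address holds the least-significant byte.
So at ascending addresses the bytes are BF 2D 67 64 BC 42 BC 25.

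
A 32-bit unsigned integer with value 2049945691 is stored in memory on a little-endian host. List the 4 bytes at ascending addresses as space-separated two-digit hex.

2049945691 in hexadecimal, padded to 32 bits, is 0x7A2FB05B.
Split into bytes (most-significant first): 7A 2F B0 5B.
Little-endian stores the least-significant byte at the lowest address.
So at ascending addresses the bytes are 5B B0 2F 7A.

5B B0 2F 7A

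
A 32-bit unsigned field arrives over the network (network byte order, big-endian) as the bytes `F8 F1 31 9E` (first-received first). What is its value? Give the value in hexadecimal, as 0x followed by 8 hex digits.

Big-endian stores the most-significant byte at the lowest address.
The bytes are already most-significant first: 0xF8F1319E.

0xF8F1319E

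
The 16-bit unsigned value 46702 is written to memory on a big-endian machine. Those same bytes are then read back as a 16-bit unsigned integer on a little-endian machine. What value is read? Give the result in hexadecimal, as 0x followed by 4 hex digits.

46702 in 16-bit hexadecimal is 0xB66E.
Stored big-endian, the bytes at ascending addresses are B6 6E.
Read back as little-endian, the first byte is least significant, giving 0x6EB6.

0x6EB6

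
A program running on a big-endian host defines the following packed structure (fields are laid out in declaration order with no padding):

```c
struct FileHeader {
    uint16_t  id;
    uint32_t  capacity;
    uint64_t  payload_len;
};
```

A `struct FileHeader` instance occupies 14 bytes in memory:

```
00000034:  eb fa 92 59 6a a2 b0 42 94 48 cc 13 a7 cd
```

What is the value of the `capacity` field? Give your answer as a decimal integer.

2455333538

`capacity` follows `id` (2 bytes), so it starts at byte offset 2 and occupies 4 bytes.
Bytes at offsets 2..5: 92 59 6A A2.
Big-endian stores the most-significant byte at the lowest address.
The bytes are already most-significant first: 0x92596AA2.
0x92596AA2 = 2455333538.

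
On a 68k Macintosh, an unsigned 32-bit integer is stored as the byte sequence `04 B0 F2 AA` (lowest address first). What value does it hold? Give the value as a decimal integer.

78705322

Big-endian stores the most-significant byte at the lowest address.
The bytes are already most-significant first: 0x04B0F2AA.
0x04B0F2AA = 78705322.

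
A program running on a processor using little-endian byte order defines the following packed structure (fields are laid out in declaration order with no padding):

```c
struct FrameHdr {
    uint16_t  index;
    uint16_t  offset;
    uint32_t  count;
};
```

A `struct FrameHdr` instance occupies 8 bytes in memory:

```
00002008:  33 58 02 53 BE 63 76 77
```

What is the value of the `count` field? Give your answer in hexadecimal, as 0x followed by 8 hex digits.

`count` follows `index` (2 B), `offset` (2 B), so it starts at offset 2 + 2 = 4 and occupies 4 bytes.
Bytes at offsets 4..7: BE 63 76 77.
In little-endian order the low byte comes first in memory.
Reassemble most-significant byte first: 77 76 63 BE → 0x777663BE.

0x777663BE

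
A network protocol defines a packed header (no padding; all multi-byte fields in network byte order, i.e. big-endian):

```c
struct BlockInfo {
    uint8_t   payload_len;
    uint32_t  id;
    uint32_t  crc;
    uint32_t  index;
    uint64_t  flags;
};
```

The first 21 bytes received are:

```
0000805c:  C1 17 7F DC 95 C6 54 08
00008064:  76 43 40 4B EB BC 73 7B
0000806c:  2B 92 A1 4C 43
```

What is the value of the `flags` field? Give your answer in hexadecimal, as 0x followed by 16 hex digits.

`flags` follows `payload_len` (1 B), `id` (4 B), `crc` (4 B), `index` (4 B), so it starts at offset 1 + 4 + 4 + 4 = 13 and occupies 8 bytes.
Bytes at offsets 13..20: BC 73 7B 2B 92 A1 4C 43.
In big-endian order the high byte comes first in memory.
The bytes are already most-significant first: 0xBC737B2B92A14C43.

0xBC737B2B92A14C43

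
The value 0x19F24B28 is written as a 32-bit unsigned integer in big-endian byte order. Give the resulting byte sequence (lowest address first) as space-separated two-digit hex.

Split into bytes (most-significant first): 19 F2 4B 28.
Big-endian stores the most-significant byte at the lowest address.
So the memory order matches the most-significant-first order: 19 F2 4B 28.

19 F2 4B 28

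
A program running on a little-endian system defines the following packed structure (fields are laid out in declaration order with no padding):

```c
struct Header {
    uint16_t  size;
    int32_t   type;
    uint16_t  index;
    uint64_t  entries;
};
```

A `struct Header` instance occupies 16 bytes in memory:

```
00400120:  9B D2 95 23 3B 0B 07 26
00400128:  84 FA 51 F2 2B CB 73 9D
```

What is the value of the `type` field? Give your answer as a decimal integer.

`type` follows `size` (2 bytes), so it starts at byte offset 2 and occupies 4 bytes.
Bytes at offsets 2..5: 95 23 3B 0B.
In little-endian order the low byte comes first in memory.
Reassemble most-significant byte first: 0B 3B 23 95 → 0x0B3B2395.
0x0B3B2395 = 188425109.

188425109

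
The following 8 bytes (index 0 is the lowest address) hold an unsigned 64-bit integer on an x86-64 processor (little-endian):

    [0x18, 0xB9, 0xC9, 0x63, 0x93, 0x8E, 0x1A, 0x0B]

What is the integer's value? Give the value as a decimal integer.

In little-endian order the low byte comes first in memory.
Reassemble most-significant byte first: 0B 1A 8E 93 63 C9 B9 18 → 0x0B1A8E9363C9B918.
0x0B1A8E9363C9B918 = 800108647497185560.

800108647497185560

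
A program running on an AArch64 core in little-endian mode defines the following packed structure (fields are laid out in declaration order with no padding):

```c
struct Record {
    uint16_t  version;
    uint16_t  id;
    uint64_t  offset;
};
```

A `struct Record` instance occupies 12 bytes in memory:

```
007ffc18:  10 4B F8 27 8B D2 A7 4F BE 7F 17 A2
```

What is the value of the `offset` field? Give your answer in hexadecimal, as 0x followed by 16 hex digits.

0xA2177FBE4FA7D28B

`offset` follows `version` (2 B), `id` (2 B), so it starts at offset 2 + 2 = 4 and occupies 8 bytes.
Bytes at offsets 4..11: 8B D2 A7 4F BE 7F 17 A2.
Little-endian: lowest address holds the least-significant byte.
Reassemble most-significant byte first: A2 17 7F BE 4F A7 D2 8B → 0xA2177FBE4FA7D28B.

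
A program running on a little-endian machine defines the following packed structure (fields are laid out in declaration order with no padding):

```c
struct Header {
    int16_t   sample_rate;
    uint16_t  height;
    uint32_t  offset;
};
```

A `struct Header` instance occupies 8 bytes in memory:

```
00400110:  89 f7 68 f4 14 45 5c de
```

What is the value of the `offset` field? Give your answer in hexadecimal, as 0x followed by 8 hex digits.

0xDE5C4514

`offset` follows `sample_rate` (2 B), `height` (2 B), so it starts at offset 2 + 2 = 4 and occupies 4 bytes.
Bytes at offsets 4..7: 14 45 5C DE.
Little-endian stores the least-significant byte at the lowest address.
Reassemble most-significant byte first: DE 5C 45 14 → 0xDE5C4514.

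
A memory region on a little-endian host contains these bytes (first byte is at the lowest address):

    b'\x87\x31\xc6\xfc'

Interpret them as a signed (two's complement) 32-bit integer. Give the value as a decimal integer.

Little-endian: lowest address holds the least-significant byte.
Reassemble most-significant byte first: FC C6 31 87 → 0xFCC63187.
Top bit is set, so as a signed 32-bit value this is 0xFCC63187 − 2^32 = -54120057.

-54120057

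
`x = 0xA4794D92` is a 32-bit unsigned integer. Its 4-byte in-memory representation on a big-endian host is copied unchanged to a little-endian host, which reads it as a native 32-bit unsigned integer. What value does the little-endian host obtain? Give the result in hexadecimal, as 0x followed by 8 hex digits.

Stored big-endian, the bytes at ascending addresses are A4 79 4D 92.
Read back as little-endian, the first byte is least significant, giving 0x924D79A4.

0x924D79A4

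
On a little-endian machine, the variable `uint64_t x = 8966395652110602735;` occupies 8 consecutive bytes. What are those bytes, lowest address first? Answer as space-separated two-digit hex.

EF D1 A8 EF 56 09 6F 7C

8966395652110602735 in hexadecimal, padded to 64 bits, is 0x7C6F0956EFA8D1EF.
Split into bytes (most-significant first): 7C 6F 09 56 EF A8 D1 EF.
Little-endian: lowest address holds the least-significant byte.
So at ascending addresses the bytes are EF D1 A8 EF 56 09 6F 7C.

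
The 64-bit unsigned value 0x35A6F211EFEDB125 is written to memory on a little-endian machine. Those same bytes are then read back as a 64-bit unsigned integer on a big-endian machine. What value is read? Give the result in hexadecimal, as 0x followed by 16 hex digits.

0x25B1EDEF11F2A635

Stored little-endian, the bytes at ascending addresses are 25 B1 ED EF 11 F2 A6 35.
Read back as big-endian, the last byte is least significant, giving 0x25B1EDEF11F2A635.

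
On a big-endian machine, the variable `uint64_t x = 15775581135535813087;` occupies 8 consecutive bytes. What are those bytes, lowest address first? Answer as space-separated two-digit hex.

DA EE 1F 75 CC F7 31 DF

15775581135535813087 in hexadecimal, padded to 64 bits, is 0xDAEE1F75CCF731DF.
Split into bytes (most-significant first): DA EE 1F 75 CC F7 31 DF.
Big-endian stores the most-significant byte at the lowest address.
So the memory order matches the most-significant-first order: DA EE 1F 75 CC F7 31 DF.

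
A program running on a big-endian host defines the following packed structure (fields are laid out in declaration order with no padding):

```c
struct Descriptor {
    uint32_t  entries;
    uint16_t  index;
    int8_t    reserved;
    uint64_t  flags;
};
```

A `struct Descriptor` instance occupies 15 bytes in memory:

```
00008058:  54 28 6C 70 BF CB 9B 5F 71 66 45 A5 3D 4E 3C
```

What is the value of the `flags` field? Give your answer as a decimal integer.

6877390555282492988

`flags` follows `entries` (4 B), `index` (2 B), `reserved` (1 B), so it starts at offset 4 + 2 + 1 = 7 and occupies 8 bytes.
Bytes at offsets 7..14: 5F 71 66 45 A5 3D 4E 3C.
In big-endian order the high byte comes first in memory.
The bytes are already most-significant first: 0x5F716645A53D4E3C.
0x5F716645A53D4E3C = 6877390555282492988.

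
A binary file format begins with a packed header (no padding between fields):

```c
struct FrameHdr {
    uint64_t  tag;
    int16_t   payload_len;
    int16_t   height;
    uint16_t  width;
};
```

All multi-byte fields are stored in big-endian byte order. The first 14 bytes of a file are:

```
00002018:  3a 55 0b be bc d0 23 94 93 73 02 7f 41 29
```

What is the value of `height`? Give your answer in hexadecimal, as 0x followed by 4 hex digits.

`height` follows `tag` (8 B), `payload_len` (2 B), so it starts at offset 8 + 2 = 10 and occupies 2 bytes.
Bytes at offsets 10..11: 02 7F.
In big-endian order the high byte comes first in memory.
The bytes are already most-significant first: 0x027F.

0x027F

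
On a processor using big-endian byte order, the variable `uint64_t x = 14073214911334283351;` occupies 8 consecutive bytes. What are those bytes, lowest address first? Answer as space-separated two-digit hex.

14073214911334283351 in hexadecimal, padded to 64 bits, is 0xC34E1A6615CF7857.
Split into bytes (most-significant first): C3 4E 1A 66 15 CF 78 57.
Big-endian stores the most-significant byte at the lowest address.
So the memory order matches the most-significant-first order: C3 4E 1A 66 15 CF 78 57.

C3 4E 1A 66 15 CF 78 57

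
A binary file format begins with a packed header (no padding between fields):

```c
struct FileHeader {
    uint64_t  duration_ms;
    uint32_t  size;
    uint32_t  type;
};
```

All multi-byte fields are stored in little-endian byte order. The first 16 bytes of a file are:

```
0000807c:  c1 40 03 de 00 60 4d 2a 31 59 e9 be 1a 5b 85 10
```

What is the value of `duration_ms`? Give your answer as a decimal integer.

3048198079640715457

`duration_ms` is the first field, at byte offset 0, occupying 8 bytes.
Bytes at offsets 0..7: C1 40 03 DE 00 60 4D 2A.
Little-endian stores the least-significant byte at the lowest address.
Reassemble most-significant byte first: 2A 4D 60 00 DE 03 40 C1 → 0x2A4D6000DE0340C1.
0x2A4D6000DE0340C1 = 3048198079640715457.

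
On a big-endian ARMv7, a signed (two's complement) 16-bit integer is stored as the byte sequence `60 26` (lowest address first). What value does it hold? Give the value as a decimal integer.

Big-endian: lowest address holds the most-significant byte.
The bytes are already most-significant first: 0x6026.
0x6026 = 24614.

24614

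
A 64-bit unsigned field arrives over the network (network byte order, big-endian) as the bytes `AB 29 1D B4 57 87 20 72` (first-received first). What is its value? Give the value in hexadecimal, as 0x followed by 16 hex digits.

Big-endian stores the most-significant byte at the lowest address.
The bytes are already most-significant first: 0xAB291DB457872072.

0xAB291DB457872072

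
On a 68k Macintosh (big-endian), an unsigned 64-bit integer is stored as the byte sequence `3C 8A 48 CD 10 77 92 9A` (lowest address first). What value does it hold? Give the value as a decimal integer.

4362379234643514010

Big-endian stores the most-significant byte at the lowest address.
The bytes are already most-significant first: 0x3C8A48CD1077929A.
0x3C8A48CD1077929A = 4362379234643514010.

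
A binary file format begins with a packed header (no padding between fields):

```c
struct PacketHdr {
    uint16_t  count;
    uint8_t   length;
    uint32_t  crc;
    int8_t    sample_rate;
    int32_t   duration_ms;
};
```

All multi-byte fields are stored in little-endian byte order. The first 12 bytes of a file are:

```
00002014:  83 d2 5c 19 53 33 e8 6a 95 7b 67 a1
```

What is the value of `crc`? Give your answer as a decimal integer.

`crc` follows `count` (2 B), `length` (1 B), so it starts at offset 2 + 1 = 3 and occupies 4 bytes.
Bytes at offsets 3..6: 19 53 33 E8.
In little-endian order the low byte comes first in memory.
Reassemble most-significant byte first: E8 33 53 19 → 0xE8335319.
0xE8335319 = 3895677721.

3895677721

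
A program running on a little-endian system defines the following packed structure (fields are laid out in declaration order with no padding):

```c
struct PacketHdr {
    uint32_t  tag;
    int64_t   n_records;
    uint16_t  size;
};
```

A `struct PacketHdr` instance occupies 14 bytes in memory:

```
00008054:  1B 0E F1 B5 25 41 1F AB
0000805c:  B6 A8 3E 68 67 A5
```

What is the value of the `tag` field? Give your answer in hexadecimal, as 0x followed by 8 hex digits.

0xB5F10E1B

`tag` is the first field, at byte offset 0, occupying 4 bytes.
Bytes at offsets 0..3: 1B 0E F1 B5.
Little-endian: lowest address holds the least-significant byte.
Reassemble most-significant byte first: B5 F1 0E 1B → 0xB5F10E1B.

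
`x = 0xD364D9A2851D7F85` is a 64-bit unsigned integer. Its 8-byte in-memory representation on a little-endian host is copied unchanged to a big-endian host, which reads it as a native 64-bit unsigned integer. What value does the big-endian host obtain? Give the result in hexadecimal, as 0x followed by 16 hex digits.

Stored little-endian, the bytes at ascending addresses are 85 7F 1D 85 A2 D9 64 D3.
Read back as big-endian, the last byte is least significant, giving 0x857F1D85A2D964D3.

0x857F1D85A2D964D3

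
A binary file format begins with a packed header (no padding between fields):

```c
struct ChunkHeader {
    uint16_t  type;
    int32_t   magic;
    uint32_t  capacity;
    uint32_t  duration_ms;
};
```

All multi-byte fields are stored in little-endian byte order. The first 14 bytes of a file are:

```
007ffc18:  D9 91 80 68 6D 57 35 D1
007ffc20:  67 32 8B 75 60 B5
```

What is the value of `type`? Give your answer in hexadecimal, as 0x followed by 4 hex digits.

0x91D9

`type` is the first field, at byte offset 0, occupying 2 bytes.
Bytes at offsets 0..1: D9 91.
In little-endian order the low byte comes first in memory.
Reassemble most-significant byte first: 91 D9 → 0x91D9.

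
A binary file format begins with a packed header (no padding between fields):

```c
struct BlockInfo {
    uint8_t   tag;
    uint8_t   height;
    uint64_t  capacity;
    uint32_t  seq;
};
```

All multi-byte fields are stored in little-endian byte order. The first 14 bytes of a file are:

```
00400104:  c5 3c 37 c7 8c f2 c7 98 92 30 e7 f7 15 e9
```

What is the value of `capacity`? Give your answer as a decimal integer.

`capacity` follows `tag` (1 B), `height` (1 B), so it starts at offset 1 + 1 = 2 and occupies 8 bytes.
Bytes at offsets 2..9: 37 C7 8C F2 C7 98 92 30.
In little-endian order the low byte comes first in memory.
Reassemble most-significant byte first: 30 92 98 C7 F2 8C C7 37 → 0x309298C7F28CC737.
0x309298C7F28CC737 = 3500027844955522871.

3500027844955522871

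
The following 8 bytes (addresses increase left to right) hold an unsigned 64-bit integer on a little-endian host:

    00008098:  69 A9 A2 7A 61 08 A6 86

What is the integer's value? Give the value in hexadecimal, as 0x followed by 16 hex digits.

Little-endian: lowest address holds the least-significant byte.
Reassemble most-significant byte first: 86 A6 08 61 7A A2 A9 69 → 0x86A608617AA2A969.

0x86A608617AA2A969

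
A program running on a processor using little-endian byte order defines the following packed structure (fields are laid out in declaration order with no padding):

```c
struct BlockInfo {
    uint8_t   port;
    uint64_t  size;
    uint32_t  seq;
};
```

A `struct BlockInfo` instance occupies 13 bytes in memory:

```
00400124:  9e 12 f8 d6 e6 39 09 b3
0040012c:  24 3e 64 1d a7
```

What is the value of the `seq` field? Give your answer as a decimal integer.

`seq` follows `port` (1 B), `size` (8 B), so it starts at offset 1 + 8 = 9 and occupies 4 bytes.
Bytes at offsets 9..12: 3E 64 1D A7.
Little-endian stores the least-significant byte at the lowest address.
Reassemble most-significant byte first: A7 1D 64 3E → 0xA71D643E.
0xA71D643E = 2803721278.

2803721278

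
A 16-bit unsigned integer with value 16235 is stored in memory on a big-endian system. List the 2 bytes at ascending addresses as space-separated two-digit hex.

3F 6B

16235 in hexadecimal, padded to 16 bits, is 0x3F6B.
Split into bytes (most-significant first): 3F 6B.
Big-endian: lowest address holds the most-significant byte.
So the memory order matches the most-significant-first order: 3F 6B.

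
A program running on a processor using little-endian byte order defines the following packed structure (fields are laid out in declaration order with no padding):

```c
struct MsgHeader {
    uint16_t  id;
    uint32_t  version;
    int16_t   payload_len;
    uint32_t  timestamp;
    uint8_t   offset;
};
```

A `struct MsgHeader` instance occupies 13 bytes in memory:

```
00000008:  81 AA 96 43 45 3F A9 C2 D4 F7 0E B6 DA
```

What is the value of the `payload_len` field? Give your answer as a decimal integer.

`payload_len` follows `id` (2 B), `version` (4 B), so it starts at offset 2 + 4 = 6 and occupies 2 bytes.
Bytes at offsets 6..7: A9 C2.
Little-endian: lowest address holds the least-significant byte.
Reassemble most-significant byte first: C2 A9 → 0xC2A9.
Top bit is set, so as a signed 16-bit value this is 0xC2A9 − 2^16 = -15703.

-15703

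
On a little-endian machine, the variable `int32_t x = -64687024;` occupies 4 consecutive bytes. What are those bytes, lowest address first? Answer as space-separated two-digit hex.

Two's complement of -64687024 in 32 bits: 64687024 = 0x03DB0BB0; invert → 0xFC24F44F; add 1 → 0xFC24F450.
Split into bytes (most-significant first): FC 24 F4 50.
Little-endian: lowest address holds the least-significant byte.
So at ascending addresses the bytes are 50 F4 24 FC.

50 F4 24 FC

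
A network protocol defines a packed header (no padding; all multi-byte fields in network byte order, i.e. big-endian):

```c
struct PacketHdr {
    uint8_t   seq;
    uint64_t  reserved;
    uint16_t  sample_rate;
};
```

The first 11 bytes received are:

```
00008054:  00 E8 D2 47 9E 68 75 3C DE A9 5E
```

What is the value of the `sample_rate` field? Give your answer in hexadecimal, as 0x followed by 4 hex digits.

0xA95E

`sample_rate` follows `seq` (1 B), `reserved` (8 B), so it starts at offset 1 + 8 = 9 and occupies 2 bytes.
Bytes at offsets 9..10: A9 5E.
Big-endian: lowest address holds the most-significant byte.
The bytes are already most-significant first: 0xA95E.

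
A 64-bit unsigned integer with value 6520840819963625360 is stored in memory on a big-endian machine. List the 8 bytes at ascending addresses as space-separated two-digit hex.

6520840819963625360 in hexadecimal, padded to 64 bits, is 0x5A7EAE2D46CC7F90.
Split into bytes (most-significant first): 5A 7E AE 2D 46 CC 7F 90.
In big-endian order the high byte comes first in memory.
So the memory order matches the most-significant-first order: 5A 7E AE 2D 46 CC 7F 90.

5A 7E AE 2D 46 CC 7F 90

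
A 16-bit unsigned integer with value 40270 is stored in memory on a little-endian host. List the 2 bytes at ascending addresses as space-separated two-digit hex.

40270 in hexadecimal, padded to 16 bits, is 0x9D4E.
Split into bytes (most-significant first): 9D 4E.
Little-endian stores the least-significant byte at the lowest address.
So at ascending addresses the bytes are 4E 9D.

4E 9D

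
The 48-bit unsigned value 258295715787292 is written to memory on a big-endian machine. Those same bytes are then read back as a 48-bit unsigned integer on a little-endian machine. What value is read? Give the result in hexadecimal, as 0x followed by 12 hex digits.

258295715787292 in 48-bit hexadecimal is 0xEAEB2862F21C.
Stored big-endian, the bytes at ascending addresses are EA EB 28 62 F2 1C.
Read back as little-endian, the first byte is least significant, giving 0x1CF26228EBEA.

0x1CF26228EBEA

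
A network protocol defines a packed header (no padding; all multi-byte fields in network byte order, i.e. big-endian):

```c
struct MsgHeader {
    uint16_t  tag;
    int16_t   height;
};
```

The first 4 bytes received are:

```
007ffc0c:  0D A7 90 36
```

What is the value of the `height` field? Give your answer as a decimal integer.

-28618

`height` follows `tag` (2 bytes), so it starts at byte offset 2 and occupies 2 bytes.
Bytes at offsets 2..3: 90 36.
Big-endian: lowest address holds the most-significant byte.
The bytes are already most-significant first: 0x9036.
Top bit is set, so as a signed 16-bit value this is 0x9036 − 2^16 = -28618.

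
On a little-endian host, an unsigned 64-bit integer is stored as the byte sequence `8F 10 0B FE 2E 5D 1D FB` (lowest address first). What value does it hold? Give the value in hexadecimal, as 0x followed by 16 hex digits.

0xFB1D5D2EFE0B108F

In little-endian order the low byte comes first in memory.
Reassemble most-significant byte first: FB 1D 5D 2E FE 0B 10 8F → 0xFB1D5D2EFE0B108F.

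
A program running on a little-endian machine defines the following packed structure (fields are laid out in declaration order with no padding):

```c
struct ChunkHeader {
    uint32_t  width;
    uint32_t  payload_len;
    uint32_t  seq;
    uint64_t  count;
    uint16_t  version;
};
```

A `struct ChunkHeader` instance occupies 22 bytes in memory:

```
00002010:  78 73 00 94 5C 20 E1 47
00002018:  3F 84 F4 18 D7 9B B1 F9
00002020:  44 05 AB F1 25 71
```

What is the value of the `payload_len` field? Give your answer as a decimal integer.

`payload_len` follows `width` (4 bytes), so it starts at byte offset 4 and occupies 4 bytes.
Bytes at offsets 4..7: 5C 20 E1 47.
Little-endian: lowest address holds the least-significant byte.
Reassemble most-significant byte first: 47 E1 20 5C → 0x47E1205C.
0x47E1205C = 1205936220.

1205936220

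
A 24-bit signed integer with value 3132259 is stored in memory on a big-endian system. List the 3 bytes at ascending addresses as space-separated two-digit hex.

2F CB 63

3132259 in hexadecimal, padded to 24 bits, is 0x2FCB63.
Split into bytes (most-significant first): 2F CB 63.
Big-endian stores the most-significant byte at the lowest address.
So the memory order matches the most-significant-first order: 2F CB 63.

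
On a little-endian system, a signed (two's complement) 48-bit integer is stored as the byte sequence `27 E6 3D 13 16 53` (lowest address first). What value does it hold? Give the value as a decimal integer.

91354277209639

Little-endian: lowest address holds the least-significant byte.
Reassemble most-significant byte first: 53 16 13 3D E6 27 → 0x5316133DE627.
0x5316133DE627 = 91354277209639.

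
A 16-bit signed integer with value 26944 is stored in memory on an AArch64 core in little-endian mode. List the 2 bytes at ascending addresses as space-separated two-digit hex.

26944 in hexadecimal, padded to 16 bits, is 0x6940.
Split into bytes (most-significant first): 69 40.
In little-endian order the low byte comes first in memory.
So at ascending addresses the bytes are 40 69.

40 69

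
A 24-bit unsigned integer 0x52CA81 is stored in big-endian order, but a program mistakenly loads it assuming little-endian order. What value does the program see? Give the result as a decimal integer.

8505938

Stored big-endian, the bytes at ascending addresses are 52 CA 81.
Read back as little-endian, the first byte is least significant, giving 0x81CA52.
0x81CA52 = 8505938.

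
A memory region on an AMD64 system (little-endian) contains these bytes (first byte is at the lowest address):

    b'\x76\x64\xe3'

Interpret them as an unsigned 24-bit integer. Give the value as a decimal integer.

Little-endian: lowest address holds the least-significant byte.
Reassemble most-significant byte first: E3 64 76 → 0xE36476.
0xE36476 = 14902390.

14902390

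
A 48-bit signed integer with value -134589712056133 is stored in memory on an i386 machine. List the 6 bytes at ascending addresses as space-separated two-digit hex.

BB C0 05 64 97 85

Two's complement of -134589712056133 in 48 bits: 134589712056133 = 0x7A689BFA3F45; invert → 0x85976405C0BA; add 1 → 0x85976405C0BB.
Split into bytes (most-significant first): 85 97 64 05 C0 BB.
Little-endian: lowest address holds the least-significant byte.
So at ascending addresses the bytes are BB C0 05 64 97 85.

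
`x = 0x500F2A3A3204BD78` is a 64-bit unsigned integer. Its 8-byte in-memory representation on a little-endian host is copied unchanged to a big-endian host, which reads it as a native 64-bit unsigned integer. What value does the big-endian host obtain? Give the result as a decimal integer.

8700114668920377168

Stored little-endian, the bytes at ascending addresses are 78 BD 04 32 3A 2A 0F 50.
Read back as big-endian, the last byte is least significant, giving 0x78BD04323A2A0F50.
0x78BD04323A2A0F50 = 8700114668920377168.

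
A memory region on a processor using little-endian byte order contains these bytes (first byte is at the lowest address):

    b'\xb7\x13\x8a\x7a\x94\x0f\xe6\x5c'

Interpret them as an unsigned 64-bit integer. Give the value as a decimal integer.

In little-endian order the low byte comes first in memory.
Reassemble most-significant byte first: 5C E6 0F 94 7A 8A 13 B7 → 0x5CE60F947A8A13B7.
0x5CE60F947A8A13B7 = 6694055026518266807.

6694055026518266807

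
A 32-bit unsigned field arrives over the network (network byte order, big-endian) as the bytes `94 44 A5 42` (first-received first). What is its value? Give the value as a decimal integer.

2487526722

In big-endian order the high byte comes first in memory.
The bytes are already most-significant first: 0x9444A542.
0x9444A542 = 2487526722.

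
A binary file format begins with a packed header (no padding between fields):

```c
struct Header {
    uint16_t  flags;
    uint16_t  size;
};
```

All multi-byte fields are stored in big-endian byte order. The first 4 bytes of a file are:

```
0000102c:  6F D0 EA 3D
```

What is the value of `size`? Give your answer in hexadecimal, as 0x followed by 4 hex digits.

0xEA3D

`size` follows `flags` (2 bytes), so it starts at byte offset 2 and occupies 2 bytes.
Bytes at offsets 2..3: EA 3D.
Big-endian stores the most-significant byte at the lowest address.
The bytes are already most-significant first: 0xEA3D.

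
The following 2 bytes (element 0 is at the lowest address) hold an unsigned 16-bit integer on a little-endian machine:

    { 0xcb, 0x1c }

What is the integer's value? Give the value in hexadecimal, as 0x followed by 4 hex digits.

Little-endian: lowest address holds the least-significant byte.
Reassemble most-significant byte first: 1C CB → 0x1CCB.

0x1CCB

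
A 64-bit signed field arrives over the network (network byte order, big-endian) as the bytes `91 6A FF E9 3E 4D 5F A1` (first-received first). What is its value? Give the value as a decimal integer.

-7968275213440950367

Big-endian stores the most-significant byte at the lowest address.
The bytes are already most-significant first: 0x916AFFE93E4D5FA1.
Top bit is set, so as a signed 64-bit value this is 0x916AFFE93E4D5FA1 − 2^64 = -7968275213440950367.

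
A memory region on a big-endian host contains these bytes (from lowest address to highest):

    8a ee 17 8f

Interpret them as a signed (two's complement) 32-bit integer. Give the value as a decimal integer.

-1964107889

Big-endian stores the most-significant byte at the lowest address.
The bytes are already most-significant first: 0x8AEE178F.
Top bit is set, so as a signed 32-bit value this is 0x8AEE178F − 2^32 = -1964107889.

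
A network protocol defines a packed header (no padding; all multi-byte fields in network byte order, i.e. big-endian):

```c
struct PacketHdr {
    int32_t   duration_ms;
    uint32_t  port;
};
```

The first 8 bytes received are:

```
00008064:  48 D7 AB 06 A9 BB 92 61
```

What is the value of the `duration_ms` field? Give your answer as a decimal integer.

1222093574

`duration_ms` is the first field, at byte offset 0, occupying 4 bytes.
Bytes at offsets 0..3: 48 D7 AB 06.
Big-endian stores the most-significant byte at the lowest address.
The bytes are already most-significant first: 0x48D7AB06.
0x48D7AB06 = 1222093574.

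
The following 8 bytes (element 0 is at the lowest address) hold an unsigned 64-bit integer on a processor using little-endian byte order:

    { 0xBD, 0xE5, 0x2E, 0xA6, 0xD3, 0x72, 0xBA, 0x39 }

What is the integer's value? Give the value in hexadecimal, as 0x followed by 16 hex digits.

0x39BA72D3A62EE5BD

In little-endian order the low byte comes first in memory.
Reassemble most-significant byte first: 39 BA 72 D3 A6 2E E5 BD → 0x39BA72D3A62EE5BD.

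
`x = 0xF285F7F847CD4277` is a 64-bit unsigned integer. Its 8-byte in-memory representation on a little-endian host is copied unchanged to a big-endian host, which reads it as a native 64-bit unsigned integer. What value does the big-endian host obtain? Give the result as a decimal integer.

8593656747979671026

Stored little-endian, the bytes at ascending addresses are 77 42 CD 47 F8 F7 85 F2.
Read back as big-endian, the last byte is least significant, giving 0x7742CD47F8F785F2.
0x7742CD47F8F785F2 = 8593656747979671026.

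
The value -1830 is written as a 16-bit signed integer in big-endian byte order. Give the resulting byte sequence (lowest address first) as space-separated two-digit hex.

F8 DA

Two's complement of -1830 in 16 bits: 1830 = 0x0726; invert → 0xF8D9; add 1 → 0xF8DA.
Split into bytes (most-significant first): F8 DA.
Big-endian: lowest address holds the most-significant byte.
So the memory order matches the most-significant-first order: F8 DA.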